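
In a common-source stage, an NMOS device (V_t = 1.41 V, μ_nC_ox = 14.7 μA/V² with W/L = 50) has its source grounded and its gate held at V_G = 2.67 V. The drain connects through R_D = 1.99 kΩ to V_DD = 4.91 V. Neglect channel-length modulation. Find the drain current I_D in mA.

I_D = 0.583 mA

V_GS = V_G = 2.67 V, so V_ov = 2.67 − 1.41 = 1.26 V.
k_n = μ_nC_ox · (W/L) = 0.735 mA/V².
Assume saturation: I_D = ½ k_n V_ov² = 0.5 × 0.735 × 1.26² = 0.583 mA, giving V_DS = V_DD − I_D R_D = 4.91 − 0.583 × 1.99 = 3.75 V.
V_DS = 3.75 V ≥ V_ov = 1.26 V, confirming saturation.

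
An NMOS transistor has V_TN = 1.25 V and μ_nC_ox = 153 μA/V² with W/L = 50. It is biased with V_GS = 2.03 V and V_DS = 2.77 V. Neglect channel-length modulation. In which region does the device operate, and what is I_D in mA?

k_n = μ_nC_ox · (W/L) = 7.65 mA/V².
V_ov = V_GS − V_TN = 2.03 − 1.25 = 0.78 V.
Since V_DS = 2.77 V ≥ V_ov = 0.78 V, the device is in saturation.
I_D = ½ k_n V_ov² = 0.5 × 7.65 × 0.78² = 2.33 mA.

Saturation; I_D = 2.33 mA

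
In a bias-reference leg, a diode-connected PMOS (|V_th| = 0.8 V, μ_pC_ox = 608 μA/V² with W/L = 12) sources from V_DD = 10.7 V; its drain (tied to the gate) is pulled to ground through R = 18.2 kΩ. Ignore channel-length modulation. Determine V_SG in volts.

V_SG = 1.18 V

With gate tied to drain, V_SG = V_SD ≥ V_SG − |V_th|, so the device is in saturation.
k_p = μ_pC_ox · (W/L) = 7.296 mA/V².
KCL at the drain: ½ k_p (V_SG − |V_th|)² = (V_DD − V_SG)/R.
Let x = V_SG − 0.8. Then 66.4 x² + x − 9.9 = 0, giving x = 0.379 V (positive root), so V_SG = 1.18 V.
I_D = (V_DD − V_SG)/R = (10.7 − 1.18) / 18.2 = 0.523 mA.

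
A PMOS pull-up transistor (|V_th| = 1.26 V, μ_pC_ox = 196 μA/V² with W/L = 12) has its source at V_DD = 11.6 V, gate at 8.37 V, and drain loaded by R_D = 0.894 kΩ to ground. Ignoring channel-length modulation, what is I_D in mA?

V_SG = V_DD − V_G = 11.6 − 8.37 = 3.23 V, so V_ov = 3.23 − 1.26 = 1.97 V.
k_p = μ_pC_ox · (W/L) = 2.352 mA/V².
Assume saturation: I_D = ½ k_p V_ov² = 0.5 × 2.352 × 1.97² = 4.56 mA, giving V_SD = V_DD − I_D R_D = 11.6 − 4.56 × 0.894 = 7.52 V.
V_SD = 7.52 V ≥ V_ov = 1.97 V, confirming saturation.

I_D = 4.56 mA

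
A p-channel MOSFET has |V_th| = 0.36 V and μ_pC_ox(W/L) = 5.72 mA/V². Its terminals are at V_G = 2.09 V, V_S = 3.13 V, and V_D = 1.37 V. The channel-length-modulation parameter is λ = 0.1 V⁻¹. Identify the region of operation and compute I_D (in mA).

Saturation; I_D = 1.56 mA

V_SG = V_S − V_G = 3.13 − 2.09 = 1.04 V; V_SD = V_S − V_D = 3.13 − 1.37 = 1.76 V.
V_ov = V_SG − |V_th| = 1.04 − 0.36 = 0.68 V.
Since V_SD = 1.76 V ≥ V_ov = 0.68 V, the device is in saturation.
I_D = ½ k_p V_ov² (1 + λ V_SD) = 0.5 × 5.72 × 0.68² × (1 + 0.1 × 1.76) = 1.56 mA.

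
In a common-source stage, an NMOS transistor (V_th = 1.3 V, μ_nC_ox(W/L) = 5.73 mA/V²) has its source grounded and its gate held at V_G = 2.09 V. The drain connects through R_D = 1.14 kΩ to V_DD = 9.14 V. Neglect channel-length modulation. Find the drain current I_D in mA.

V_GS = V_G = 2.09 V, so V_ov = 2.09 − 1.3 = 0.79 V.
Assume saturation: I_D = ½ k_n V_ov² = 0.5 × 5.73 × 0.79² = 1.79 mA, giving V_DS = V_DD − I_D R_D = 9.14 − 1.79 × 1.14 = 7.1 V.
V_DS = 7.1 V ≥ V_ov = 0.79 V, confirming saturation.

I_D = 1.79 mA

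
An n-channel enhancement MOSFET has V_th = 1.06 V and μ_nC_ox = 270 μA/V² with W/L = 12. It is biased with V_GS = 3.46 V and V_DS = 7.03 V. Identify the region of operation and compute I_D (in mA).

k_n = μ_nC_ox · (W/L) = 3.24 mA/V².
V_ov = V_GS − V_th = 3.46 − 1.06 = 2.4 V.
Since V_DS = 7.03 V ≥ V_ov = 2.4 V, the device is in saturation.
I_D = ½ k_n V_ov² = 0.5 × 3.24 × 2.4² = 9.33 mA.

Saturation; I_D = 9.33 mA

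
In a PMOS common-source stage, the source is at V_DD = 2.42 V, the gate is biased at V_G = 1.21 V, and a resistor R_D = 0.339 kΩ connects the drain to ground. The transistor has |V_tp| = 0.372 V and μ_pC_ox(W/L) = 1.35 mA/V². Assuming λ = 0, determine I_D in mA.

V_SG = V_DD − V_G = 2.42 − 1.21 = 1.21 V, so V_ov = 1.21 − 0.372 = 0.838 V.
Assume saturation: I_D = ½ k_p V_ov² = 0.5 × 1.35 × 0.838² = 0.474 mA, giving V_SD = V_DD − I_D R_D = 2.42 − 0.474 × 0.339 = 2.26 V.
V_SD = 2.26 V ≥ V_ov = 0.838 V, confirming saturation.

I_D = 0.474 mA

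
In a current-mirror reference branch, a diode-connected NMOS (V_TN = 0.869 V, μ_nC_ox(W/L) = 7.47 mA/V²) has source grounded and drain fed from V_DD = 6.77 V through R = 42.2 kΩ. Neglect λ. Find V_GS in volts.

V_GS = 1.06 V

With gate tied to drain, V_GS = V_DS ≥ V_GS − V_TN, so the device is in saturation.
KCL at the drain: ½ k_n (V_GS − V_TN)² = (V_DD − V_GS)/R.
Let x = V_GS − 0.869. Then 158 x² + x − 5.901 = 0, giving x = 0.19 V (positive root), so V_GS = 1.06 V.
I_D = (V_DD − V_GS)/R = (6.77 − 1.06) / 42.2 = 0.135 mA.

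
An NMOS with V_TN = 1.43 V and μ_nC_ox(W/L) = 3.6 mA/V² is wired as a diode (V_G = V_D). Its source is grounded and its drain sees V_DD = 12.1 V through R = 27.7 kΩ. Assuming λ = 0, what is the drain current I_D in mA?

With gate tied to drain, V_GS = V_DS ≥ V_GS − V_TN, so the device is in saturation.
KCL at the drain: ½ k_n (V_GS − V_TN)² = (V_DD − V_GS)/R.
Let x = V_GS − 1.43. Then 49.9 x² + x − 10.67 = 0, giving x = 0.453 V (positive root), so V_GS = 1.88 V.
I_D = (V_DD − V_GS)/R = (12.1 − 1.88) / 27.7 = 0.369 mA.

I_D = 0.369 mA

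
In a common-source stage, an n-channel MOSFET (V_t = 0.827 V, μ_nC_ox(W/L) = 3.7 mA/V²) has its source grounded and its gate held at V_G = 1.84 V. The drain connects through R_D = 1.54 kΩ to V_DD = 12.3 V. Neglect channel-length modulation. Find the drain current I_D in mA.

V_GS = V_G = 1.84 V, so V_ov = 1.84 − 0.827 = 1.01 V.
Assume saturation: I_D = ½ k_n V_ov² = 0.5 × 3.7 × 1.01² = 1.9 mA, giving V_DS = V_DD − I_D R_D = 12.3 − 1.9 × 1.54 = 9.38 V.
V_DS = 9.38 V ≥ V_ov = 1.01 V, confirming saturation.

I_D = 1.90 mA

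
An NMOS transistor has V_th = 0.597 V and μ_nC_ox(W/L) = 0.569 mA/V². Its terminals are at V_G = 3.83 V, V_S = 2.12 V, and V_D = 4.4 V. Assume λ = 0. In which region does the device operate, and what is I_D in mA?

V_GS = V_G − V_S = 3.83 − 2.12 = 1.71 V; V_DS = V_D − V_S = 4.4 − 2.12 = 2.28 V.
V_ov = V_GS − V_th = 1.71 − 0.597 = 1.11 V.
Since V_DS = 2.28 V ≥ V_ov = 1.11 V, the device is in saturation.
I_D = ½ k_n V_ov² = 0.5 × 0.569 × 1.11² = 0.352 mA.

Saturation; I_D = 0.352 mA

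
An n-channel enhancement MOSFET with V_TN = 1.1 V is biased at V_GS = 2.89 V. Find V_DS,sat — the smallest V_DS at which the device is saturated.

V_DS,sat = 1.79 V

The boundary between triode and saturation is V_DS = V_GS − V_TN = V_ov.
V_ov = 2.89 − 1.1 = 1.79 V.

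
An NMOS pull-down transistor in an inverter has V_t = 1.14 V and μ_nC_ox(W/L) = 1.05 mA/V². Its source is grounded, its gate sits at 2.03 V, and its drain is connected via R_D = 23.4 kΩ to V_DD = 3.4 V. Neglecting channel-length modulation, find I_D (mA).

V_GS = V_G = 2.03 V, so V_ov = 2.03 − 1.14 = 0.89 V.
Assume saturation: I_D = ½ k_n V_ov² = 0.5 × 1.05 × 0.89² = 0.416 mA, giving V_DS = V_DD − I_D R_D = 3.4 − 0.416 × 23.4 = -6.33 V.
But -6.33 V < V_ov = 0.89 V, so the device is actually in triode.
In triode I_D = k_n[V_ov V_DS − ½ V_DS²] and I_D = (V_DD − V_DS)/R_D. Equating: 12.3 V_DS² − 22.87 V_DS + 3.4 = 0, giving V_DS = 0.163 V (the root below V_ov).
I_D = (3.4 − 0.163) / 23.4 = 0.138 mA.

I_D = 0.138 mA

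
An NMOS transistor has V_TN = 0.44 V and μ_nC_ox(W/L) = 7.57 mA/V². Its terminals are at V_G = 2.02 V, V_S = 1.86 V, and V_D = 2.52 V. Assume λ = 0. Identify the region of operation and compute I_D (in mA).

Cutoff; I_D = 0 mA

V_GS = V_G − V_S = 2.02 − 1.86 = 0.16 V; V_DS = V_D − V_S = 2.52 − 1.86 = 0.66 V.
V_GS = 0.16 V < V_TN = 0.44 V, so the transistor is in cutoff.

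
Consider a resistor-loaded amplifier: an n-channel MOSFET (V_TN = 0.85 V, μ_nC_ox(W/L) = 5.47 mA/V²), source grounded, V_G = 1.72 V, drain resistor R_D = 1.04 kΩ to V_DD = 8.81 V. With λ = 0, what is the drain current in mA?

I_D = 2.07 mA

V_GS = V_G = 1.72 V, so V_ov = 1.72 − 0.85 = 0.87 V.
Assume saturation: I_D = ½ k_n V_ov² = 0.5 × 5.47 × 0.87² = 2.07 mA, giving V_DS = V_DD − I_D R_D = 8.81 − 2.07 × 1.04 = 6.66 V.
V_DS = 6.66 V ≥ V_ov = 0.87 V, confirming saturation.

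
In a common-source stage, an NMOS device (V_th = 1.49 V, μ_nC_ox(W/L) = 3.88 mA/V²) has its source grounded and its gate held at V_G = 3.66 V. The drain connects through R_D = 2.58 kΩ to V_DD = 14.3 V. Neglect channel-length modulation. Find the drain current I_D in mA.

V_GS = V_G = 3.66 V, so V_ov = 3.66 − 1.49 = 2.17 V.
Assume saturation: I_D = ½ k_n V_ov² = 0.5 × 3.88 × 2.17² = 9.14 mA, giving V_DS = V_DD − I_D R_D = 14.3 − 9.14 × 2.58 = -9.27 V.
But -9.27 V < V_ov = 2.17 V, so the device is actually in triode.
In triode I_D = k_n[V_ov V_DS − ½ V_DS²] and I_D = (V_DD − V_DS)/R_D. Equating: 5.01 V_DS² − 22.72 V_DS + 14.3 = 0, giving V_DS = 0.755 V (the root below V_ov).
I_D = (14.3 − 0.755) / 2.58 = 5.25 mA.

I_D = 5.25 mA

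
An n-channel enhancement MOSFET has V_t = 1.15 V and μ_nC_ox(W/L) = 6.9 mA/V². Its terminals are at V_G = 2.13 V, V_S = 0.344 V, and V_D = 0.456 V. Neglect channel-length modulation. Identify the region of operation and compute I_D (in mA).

V_GS = V_G − V_S = 2.13 − 0.344 = 1.79 V; V_DS = V_D − V_S = 0.456 − 0.344 = 0.112 V.
V_ov = V_GS − V_t = 1.79 − 1.15 = 0.636 V.
Since V_DS = 0.112 V < V_ov = 0.636 V, the device is in the triode region.
I_D = k_n [V_ov · V_DS − ½ V_DS²] = 6.9 × [0.636 × 0.112 − 0.5 × 0.112²] = 0.448 mA.

Triode; I_D = 0.448 mA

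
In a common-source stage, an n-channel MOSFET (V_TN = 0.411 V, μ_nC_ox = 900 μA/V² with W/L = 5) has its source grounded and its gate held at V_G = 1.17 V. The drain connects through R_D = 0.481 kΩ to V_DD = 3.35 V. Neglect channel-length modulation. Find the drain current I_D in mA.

I_D = 1.30 mA

V_GS = V_G = 1.17 V, so V_ov = 1.17 − 0.411 = 0.759 V.
k_n = μ_nC_ox · (W/L) = 4.5 mA/V².
Assume saturation: I_D = ½ k_n V_ov² = 0.5 × 4.5 × 0.759² = 1.3 mA, giving V_DS = V_DD − I_D R_D = 3.35 − 1.3 × 0.481 = 2.73 V.
V_DS = 2.73 V ≥ V_ov = 0.759 V, confirming saturation.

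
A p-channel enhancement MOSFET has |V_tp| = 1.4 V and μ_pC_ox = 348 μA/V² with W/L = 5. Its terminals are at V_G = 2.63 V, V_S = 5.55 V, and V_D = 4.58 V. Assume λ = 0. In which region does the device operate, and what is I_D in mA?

Triode; I_D = 1.75 mA

V_SG = V_S − V_G = 5.55 − 2.63 = 2.92 V; V_SD = V_S − V_D = 5.55 − 4.58 = 0.97 V.
k_p = μ_pC_ox · (W/L) = 1.74 mA/V².
V_ov = V_SG − |V_tp| = 2.92 − 1.4 = 1.52 V.
Since V_SD = 0.97 V < V_ov = 1.52 V, the device is in the triode region.
I_D = k_p [V_ov · V_SD − ½ V_SD²] = 1.74 × [1.52 × 0.97 − 0.5 × 0.97²] = 1.75 mA.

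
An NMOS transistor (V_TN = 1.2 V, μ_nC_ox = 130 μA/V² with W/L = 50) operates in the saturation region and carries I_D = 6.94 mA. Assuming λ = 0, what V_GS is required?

V_GS = 2.66 V

k_n = μ_nC_ox · (W/L) = 6.5 mA/V².
In saturation I_D = ½ k_n (V_GS − V_TN)², so V_GS − V_TN = √(2 I_D / k_n) = √(2 × 6.94 / 6.5) = 1.46 V.
V_GS = 1.2 + 1.46 = 2.66 V.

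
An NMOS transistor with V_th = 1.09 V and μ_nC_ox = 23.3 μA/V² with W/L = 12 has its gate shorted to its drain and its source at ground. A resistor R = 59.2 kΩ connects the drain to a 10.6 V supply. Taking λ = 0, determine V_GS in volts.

With gate tied to drain, V_GS = V_DS ≥ V_GS − V_th, so the device is in saturation.
k_n = μ_nC_ox · (W/L) = 0.2796 mA/V².
KCL at the drain: ½ k_n (V_GS − V_th)² = (V_DD − V_GS)/R.
Let x = V_GS − 1.09. Then 8.28 x² + x − 9.51 = 0, giving x = 1.01 V (positive root), so V_GS = 2.1 V.
I_D = (V_DD − V_GS)/R = (10.6 − 2.1) / 59.2 = 0.144 mA.

V_GS = 2.10 V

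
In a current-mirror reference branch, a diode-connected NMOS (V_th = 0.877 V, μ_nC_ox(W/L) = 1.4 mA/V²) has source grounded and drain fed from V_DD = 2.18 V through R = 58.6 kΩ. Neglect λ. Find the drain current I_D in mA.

I_D = 0.0194 mA

With gate tied to drain, V_GS = V_DS ≥ V_GS − V_th, so the device is in saturation.
KCL at the drain: ½ k_n (V_GS − V_th)² = (V_DD − V_GS)/R.
Let x = V_GS − 0.877. Then 41 x² + x − 1.303 = 0, giving x = 0.166 V (positive root), so V_GS = 1.04 V.
I_D = (V_DD − V_GS)/R = (2.18 − 1.04) / 58.6 = 0.0194 mA.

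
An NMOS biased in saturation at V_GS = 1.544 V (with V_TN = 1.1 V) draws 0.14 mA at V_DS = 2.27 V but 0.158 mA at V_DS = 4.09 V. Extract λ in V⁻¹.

λ = 0.0841 V⁻¹

With V_GS fixed, I_D ∝ (1 + λ V_DS) in saturation, so I_D2/I_D1 = (1 + λ V_DS2)/(1 + λ V_DS1).
0.158/0.14 = 1.129 = (1 + 4.09 λ)/(1 + 2.27 λ).
Solving: λ (I_D1 V_DS2 − I_D2 V_DS1) = I_D2 − I_D1, so λ = (0.158 − 0.14) / (0.14 × 4.09 − 0.158 × 2.27) = 0.018 / 0.214 = 0.0841 V⁻¹.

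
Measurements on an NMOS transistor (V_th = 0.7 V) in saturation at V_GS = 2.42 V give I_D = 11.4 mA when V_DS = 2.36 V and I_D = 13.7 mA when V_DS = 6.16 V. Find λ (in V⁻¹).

λ = 0.0607 V⁻¹

With V_GS fixed, I_D ∝ (1 + λ V_DS) in saturation, so I_D2/I_D1 = (1 + λ V_DS2)/(1 + λ V_DS1).
13.7/11.4 = 1.202 = (1 + 6.16 λ)/(1 + 2.36 λ).
Solving: λ (I_D1 V_DS2 − I_D2 V_DS1) = I_D2 − I_D1, so λ = (13.7 − 11.4) / (11.4 × 6.16 − 13.7 × 2.36) = 2.3 / 37.9 = 0.0607 V⁻¹.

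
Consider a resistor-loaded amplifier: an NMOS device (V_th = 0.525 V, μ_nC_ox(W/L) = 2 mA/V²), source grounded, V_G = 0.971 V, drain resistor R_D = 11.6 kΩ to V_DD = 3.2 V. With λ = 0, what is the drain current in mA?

V_GS = V_G = 0.971 V, so V_ov = 0.971 − 0.525 = 0.446 V.
Assume saturation: I_D = ½ k_n V_ov² = 0.5 × 2 × 0.446² = 0.199 mA, giving V_DS = V_DD − I_D R_D = 3.2 − 0.199 × 11.6 = 0.893 V.
V_DS = 0.893 V ≥ V_ov = 0.446 V, confirming saturation.

I_D = 0.199 mA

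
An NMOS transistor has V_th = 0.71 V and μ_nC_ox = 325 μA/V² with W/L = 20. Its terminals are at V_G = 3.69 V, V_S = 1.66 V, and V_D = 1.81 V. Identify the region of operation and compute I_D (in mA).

Triode; I_D = 1.21 mA

V_GS = V_G − V_S = 3.69 − 1.66 = 2.03 V; V_DS = V_D − V_S = 1.81 − 1.66 = 0.15 V.
k_n = μ_nC_ox · (W/L) = 6.5 mA/V².
V_ov = V_GS − V_th = 2.03 − 0.71 = 1.32 V.
Since V_DS = 0.15 V < V_ov = 1.32 V, the device is in the triode region.
I_D = k_n [V_ov · V_DS − ½ V_DS²] = 6.5 × [1.32 × 0.15 − 0.5 × 0.15²] = 1.21 mA.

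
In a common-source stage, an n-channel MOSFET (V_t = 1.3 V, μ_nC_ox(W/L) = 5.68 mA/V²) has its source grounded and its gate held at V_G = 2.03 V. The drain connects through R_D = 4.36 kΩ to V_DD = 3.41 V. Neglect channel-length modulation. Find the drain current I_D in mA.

I_D = 0.735 mA

V_GS = V_G = 2.03 V, so V_ov = 2.03 − 1.3 = 0.73 V.
Assume saturation: I_D = ½ k_n V_ov² = 0.5 × 5.68 × 0.73² = 1.51 mA, giving V_DS = V_DD − I_D R_D = 3.41 − 1.51 × 4.36 = -3.19 V.
But -3.19 V < V_ov = 0.73 V, so the device is actually in triode.
In triode I_D = k_n[V_ov V_DS − ½ V_DS²] and I_D = (V_DD − V_DS)/R_D. Equating: 12.4 V_DS² − 19.08 V_DS + 3.41 = 0, giving V_DS = 0.206 V (the root below V_ov).
I_D = (3.41 − 0.206) / 4.36 = 0.735 mA.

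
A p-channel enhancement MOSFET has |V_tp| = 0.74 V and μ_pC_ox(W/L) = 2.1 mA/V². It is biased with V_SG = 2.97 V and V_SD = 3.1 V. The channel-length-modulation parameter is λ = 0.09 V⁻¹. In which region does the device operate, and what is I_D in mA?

Saturation; I_D = 6.68 mA

V_ov = V_SG − |V_tp| = 2.97 − 0.74 = 2.23 V.
Since V_SD = 3.1 V ≥ V_ov = 2.23 V, the device is in saturation.
I_D = ½ k_p V_ov² (1 + λ V_SD) = 0.5 × 2.1 × 2.23² × (1 + 0.09 × 3.1) = 6.68 mA.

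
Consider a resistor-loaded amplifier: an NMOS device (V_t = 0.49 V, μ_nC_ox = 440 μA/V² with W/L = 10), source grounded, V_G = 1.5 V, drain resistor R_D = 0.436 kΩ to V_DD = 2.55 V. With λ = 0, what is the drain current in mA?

I_D = 2.24 mA

V_GS = V_G = 1.5 V, so V_ov = 1.5 − 0.49 = 1.01 V.
k_n = μ_nC_ox · (W/L) = 4.4 mA/V².
Assume saturation: I_D = ½ k_n V_ov² = 0.5 × 4.4 × 1.01² = 2.24 mA, giving V_DS = V_DD − I_D R_D = 2.55 − 2.24 × 0.436 = 1.57 V.
V_DS = 1.57 V ≥ V_ov = 1.01 V, confirming saturation.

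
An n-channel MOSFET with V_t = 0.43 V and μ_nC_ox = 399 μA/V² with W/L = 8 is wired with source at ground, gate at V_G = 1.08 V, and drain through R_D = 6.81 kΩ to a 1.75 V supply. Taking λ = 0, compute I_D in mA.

V_GS = V_G = 1.08 V, so V_ov = 1.08 − 0.43 = 0.65 V.
k_n = μ_nC_ox · (W/L) = 3.192 mA/V².
Assume saturation: I_D = ½ k_n V_ov² = 0.5 × 3.192 × 0.65² = 0.674 mA, giving V_DS = V_DD − I_D R_D = 1.75 − 0.674 × 6.81 = -2.84 V.
But -2.84 V < V_ov = 0.65 V, so the device is actually in triode.
In triode I_D = k_n[V_ov V_DS − ½ V_DS²] and I_D = (V_DD − V_DS)/R_D. Equating: 10.9 V_DS² − 15.13 V_DS + 1.75 = 0, giving V_DS = 0.127 V (the root below V_ov).
I_D = (1.75 − 0.127) / 6.81 = 0.238 mA.

I_D = 0.238 mA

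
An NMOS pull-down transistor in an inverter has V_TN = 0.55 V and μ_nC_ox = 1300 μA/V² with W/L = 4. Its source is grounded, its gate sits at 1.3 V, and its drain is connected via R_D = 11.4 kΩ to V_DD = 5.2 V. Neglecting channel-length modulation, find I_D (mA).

I_D = 0.445 mA

V_GS = V_G = 1.3 V, so V_ov = 1.3 − 0.55 = 0.75 V.
k_n = μ_nC_ox · (W/L) = 5.2 mA/V².
Assume saturation: I_D = ½ k_n V_ov² = 0.5 × 5.2 × 0.75² = 1.46 mA, giving V_DS = V_DD − I_D R_D = 5.2 − 1.46 × 11.4 = -11.5 V.
But -11.5 V < V_ov = 0.75 V, so the device is actually in triode.
In triode I_D = k_n[V_ov V_DS − ½ V_DS²] and I_D = (V_DD − V_DS)/R_D. Equating: 29.6 V_DS² − 45.46 V_DS + 5.2 = 0, giving V_DS = 0.124 V (the root below V_ov).
I_D = (5.2 − 0.124) / 11.4 = 0.445 mA.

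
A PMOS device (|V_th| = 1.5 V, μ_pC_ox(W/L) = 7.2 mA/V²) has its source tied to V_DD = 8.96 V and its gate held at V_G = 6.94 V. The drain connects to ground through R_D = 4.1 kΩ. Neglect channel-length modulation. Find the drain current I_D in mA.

V_SG = V_DD − V_G = 8.96 − 6.94 = 2.02 V, so V_ov = 2.02 − 1.5 = 0.52 V.
Assume saturation: I_D = ½ k_p V_ov² = 0.5 × 7.2 × 0.52² = 0.973 mA, giving V_SD = V_DD − I_D R_D = 8.96 − 0.973 × 4.1 = 4.97 V.
V_SD = 4.97 V ≥ V_ov = 0.52 V, confirming saturation.

I_D = 0.973 mA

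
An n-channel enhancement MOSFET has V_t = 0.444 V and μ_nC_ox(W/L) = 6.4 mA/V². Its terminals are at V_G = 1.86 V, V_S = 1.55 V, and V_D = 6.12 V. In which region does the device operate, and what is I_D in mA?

V_GS = V_G − V_S = 1.86 − 1.55 = 0.31 V; V_DS = V_D − V_S = 6.12 − 1.55 = 4.57 V.
V_GS = 0.31 V < V_t = 0.444 V, so the transistor is in cutoff.

Cutoff; I_D = 0 mA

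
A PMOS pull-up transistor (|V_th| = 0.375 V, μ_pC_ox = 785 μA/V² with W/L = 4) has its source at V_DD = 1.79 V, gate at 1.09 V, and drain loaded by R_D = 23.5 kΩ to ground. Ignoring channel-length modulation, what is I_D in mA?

I_D = 0.0727 mA

V_SG = V_DD − V_G = 1.79 − 1.09 = 0.7 V, so V_ov = 0.7 − 0.375 = 0.325 V.
k_p = μ_pC_ox · (W/L) = 3.14 mA/V².
Assume saturation: I_D = ½ k_p V_ov² = 0.5 × 3.14 × 0.325² = 0.166 mA, giving V_SD = V_DD − I_D R_D = 1.79 − 0.166 × 23.5 = -2.11 V.
But -2.11 V < V_ov = 0.325 V, so the device is actually in triode.
In triode I_D = k_p[V_ov V_SD − ½ V_SD²] and I_D = (V_DD − V_SD)/R_D. Equating: 36.9 V_SD² − 24.98 V_SD + 1.79 = 0, giving V_SD = 0.0815 V (the root below V_ov).
I_D = (1.79 − 0.0815) / 23.5 = 0.0727 mA.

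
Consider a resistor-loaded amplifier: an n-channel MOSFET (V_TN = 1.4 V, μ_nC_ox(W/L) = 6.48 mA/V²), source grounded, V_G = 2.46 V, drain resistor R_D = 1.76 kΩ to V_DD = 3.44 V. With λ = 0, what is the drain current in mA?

I_D = 1.78 mA

V_GS = V_G = 2.46 V, so V_ov = 2.46 − 1.4 = 1.06 V.
Assume saturation: I_D = ½ k_n V_ov² = 0.5 × 6.48 × 1.06² = 3.64 mA, giving V_DS = V_DD − I_D R_D = 3.44 − 3.64 × 1.76 = -2.97 V.
But -2.97 V < V_ov = 1.06 V, so the device is actually in triode.
In triode I_D = k_n[V_ov V_DS − ½ V_DS²] and I_D = (V_DD − V_DS)/R_D. Equating: 5.7 V_DS² − 13.09 V_DS + 3.44 = 0, giving V_DS = 0.303 V (the root below V_ov).
I_D = (3.44 − 0.303) / 1.76 = 1.78 mA.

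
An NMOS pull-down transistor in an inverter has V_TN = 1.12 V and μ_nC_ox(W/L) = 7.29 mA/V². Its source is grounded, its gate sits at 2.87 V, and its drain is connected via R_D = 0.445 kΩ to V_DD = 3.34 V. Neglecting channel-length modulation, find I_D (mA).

V_GS = V_G = 2.87 V, so V_ov = 2.87 − 1.12 = 1.75 V.
Assume saturation: I_D = ½ k_n V_ov² = 0.5 × 7.29 × 1.75² = 11.2 mA, giving V_DS = V_DD − I_D R_D = 3.34 − 11.2 × 0.445 = -1.63 V.
But -1.63 V < V_ov = 1.75 V, so the device is actually in triode.
In triode I_D = k_n[V_ov V_DS − ½ V_DS²] and I_D = (V_DD − V_DS)/R_D. Equating: 1.62 V_DS² − 6.677 V_DS + 3.34 = 0, giving V_DS = 0.583 V (the root below V_ov).
I_D = (3.34 − 0.583) / 0.445 = 6.2 mA.

I_D = 6.20 mA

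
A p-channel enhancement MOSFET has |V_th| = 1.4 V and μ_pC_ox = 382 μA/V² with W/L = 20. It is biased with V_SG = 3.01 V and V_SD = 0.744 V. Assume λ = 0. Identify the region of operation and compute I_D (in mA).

Triode; I_D = 7.04 mA

k_p = μ_pC_ox · (W/L) = 7.64 mA/V².
V_ov = V_SG − |V_th| = 3.01 − 1.4 = 1.61 V.
Since V_SD = 0.744 V < V_ov = 1.61 V, the device is in the triode region.
I_D = k_p [V_ov · V_SD − ½ V_SD²] = 7.64 × [1.61 × 0.744 − 0.5 × 0.744²] = 7.04 mA.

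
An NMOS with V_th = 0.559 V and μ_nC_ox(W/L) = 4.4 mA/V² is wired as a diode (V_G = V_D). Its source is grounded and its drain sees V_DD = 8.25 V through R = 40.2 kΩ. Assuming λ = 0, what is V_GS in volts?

V_GS = 0.848 V

With gate tied to drain, V_GS = V_DS ≥ V_GS − V_th, so the device is in saturation.
KCL at the drain: ½ k_n (V_GS − V_th)² = (V_DD − V_GS)/R.
Let x = V_GS − 0.559. Then 88.4 x² + x − 7.691 = 0, giving x = 0.289 V (positive root), so V_GS = 0.848 V.
I_D = (V_DD − V_GS)/R = (8.25 − 0.848) / 40.2 = 0.184 mA.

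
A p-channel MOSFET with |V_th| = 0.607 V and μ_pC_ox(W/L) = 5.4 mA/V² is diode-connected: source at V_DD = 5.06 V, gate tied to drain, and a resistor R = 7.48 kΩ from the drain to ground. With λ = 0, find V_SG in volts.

V_SG = 1.05 V

With gate tied to drain, V_SG = V_SD ≥ V_SG − |V_th|, so the device is in saturation.
KCL at the drain: ½ k_p (V_SG − |V_th|)² = (V_DD − V_SG)/R.
Let x = V_SG − 0.607. Then 20.2 x² + x − 4.453 = 0, giving x = 0.445 V (positive root), so V_SG = 1.05 V.
I_D = (V_DD − V_SG)/R = (5.06 − 1.05) / 7.48 = 0.536 mA.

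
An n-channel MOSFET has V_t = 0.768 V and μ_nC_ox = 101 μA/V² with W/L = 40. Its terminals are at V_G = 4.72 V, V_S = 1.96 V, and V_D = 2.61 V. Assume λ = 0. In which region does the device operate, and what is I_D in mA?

V_GS = V_G − V_S = 4.72 − 1.96 = 2.76 V; V_DS = V_D − V_S = 2.61 − 1.96 = 0.65 V.
k_n = μ_nC_ox · (W/L) = 4.04 mA/V².
V_ov = V_GS − V_t = 2.76 − 0.768 = 1.99 V.
Since V_DS = 0.65 V < V_ov = 1.99 V, the device is in the triode region.
I_D = k_n [V_ov · V_DS − ½ V_DS²] = 4.04 × [1.99 × 0.65 − 0.5 × 0.65²] = 4.38 mA.

Triode; I_D = 4.38 mA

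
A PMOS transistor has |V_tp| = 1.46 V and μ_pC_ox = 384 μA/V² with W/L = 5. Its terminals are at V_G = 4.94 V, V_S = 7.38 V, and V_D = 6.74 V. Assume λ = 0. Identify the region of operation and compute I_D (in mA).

V_SG = V_S − V_G = 7.38 − 4.94 = 2.44 V; V_SD = V_S − V_D = 7.38 − 6.74 = 0.64 V.
k_p = μ_pC_ox · (W/L) = 1.92 mA/V².
V_ov = V_SG − |V_tp| = 2.44 − 1.46 = 0.98 V.
Since V_SD = 0.64 V < V_ov = 0.98 V, the device is in the triode region.
I_D = k_p [V_ov · V_SD − ½ V_SD²] = 1.92 × [0.98 × 0.64 − 0.5 × 0.64²] = 0.811 mA.

Triode; I_D = 0.811 mA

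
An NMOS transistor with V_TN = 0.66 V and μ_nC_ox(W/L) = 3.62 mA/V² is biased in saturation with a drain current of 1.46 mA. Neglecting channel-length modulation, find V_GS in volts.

V_GS = 1.56 V

In saturation I_D = ½ k_n (V_GS − V_TN)², so V_GS − V_TN = √(2 I_D / k_n) = √(2 × 1.46 / 3.62) = 0.898 V.
V_GS = 0.66 + 0.898 = 1.56 V.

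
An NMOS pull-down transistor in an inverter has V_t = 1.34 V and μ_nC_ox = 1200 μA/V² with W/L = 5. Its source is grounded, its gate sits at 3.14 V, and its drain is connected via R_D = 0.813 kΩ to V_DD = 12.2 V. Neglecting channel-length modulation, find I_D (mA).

I_D = 9.72 mA

V_GS = V_G = 3.14 V, so V_ov = 3.14 − 1.34 = 1.8 V.
k_n = μ_nC_ox · (W/L) = 6 mA/V².
Assume saturation: I_D = ½ k_n V_ov² = 0.5 × 6 × 1.8² = 9.72 mA, giving V_DS = V_DD − I_D R_D = 12.2 − 9.72 × 0.813 = 4.3 V.
V_DS = 4.3 V ≥ V_ov = 1.8 V, confirming saturation.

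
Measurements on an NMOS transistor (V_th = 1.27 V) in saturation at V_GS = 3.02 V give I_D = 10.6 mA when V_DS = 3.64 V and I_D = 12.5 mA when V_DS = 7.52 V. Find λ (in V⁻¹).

λ = 0.0555 V⁻¹

With V_GS fixed, I_D ∝ (1 + λ V_DS) in saturation, so I_D2/I_D1 = (1 + λ V_DS2)/(1 + λ V_DS1).
12.5/10.6 = 1.179 = (1 + 7.52 λ)/(1 + 3.64 λ).
Solving: λ (I_D1 V_DS2 − I_D2 V_DS1) = I_D2 − I_D1, so λ = (12.5 − 10.6) / (10.6 × 7.52 − 12.5 × 3.64) = 1.9 / 34.2 = 0.0555 V⁻¹.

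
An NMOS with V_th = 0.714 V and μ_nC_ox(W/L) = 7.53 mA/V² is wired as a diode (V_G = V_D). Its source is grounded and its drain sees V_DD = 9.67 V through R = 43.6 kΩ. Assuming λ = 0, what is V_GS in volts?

With gate tied to drain, V_GS = V_DS ≥ V_GS − V_th, so the device is in saturation.
KCL at the drain: ½ k_n (V_GS − V_th)² = (V_DD − V_GS)/R.
Let x = V_GS − 0.714. Then 164 x² + x − 8.956 = 0, giving x = 0.231 V (positive root), so V_GS = 0.945 V.
I_D = (V_DD − V_GS)/R = (9.67 − 0.945) / 43.6 = 0.2 mA.

V_GS = 0.945 V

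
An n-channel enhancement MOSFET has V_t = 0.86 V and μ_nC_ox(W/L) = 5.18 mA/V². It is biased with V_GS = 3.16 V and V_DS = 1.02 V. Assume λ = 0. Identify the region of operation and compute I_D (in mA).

Triode; I_D = 9.46 mA

V_ov = V_GS − V_t = 3.16 − 0.86 = 2.3 V.
Since V_DS = 1.02 V < V_ov = 2.3 V, the device is in the triode region.
I_D = k_n [V_ov · V_DS − ½ V_DS²] = 5.18 × [2.3 × 1.02 − 0.5 × 1.02²] = 9.46 mA.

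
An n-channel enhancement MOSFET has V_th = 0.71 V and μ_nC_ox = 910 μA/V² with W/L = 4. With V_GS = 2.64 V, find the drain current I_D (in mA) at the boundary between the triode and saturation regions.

I_D = 6.78 mA

At the boundary V_DS = V_ov = V_GS − V_th = 2.64 − 0.71 = 1.93 V.
k_n = μ_nC_ox · (W/L) = 3.64 mA/V².
I_D = ½ k_n V_ov² = 0.5 × 3.64 × 1.93² = 6.78 mA.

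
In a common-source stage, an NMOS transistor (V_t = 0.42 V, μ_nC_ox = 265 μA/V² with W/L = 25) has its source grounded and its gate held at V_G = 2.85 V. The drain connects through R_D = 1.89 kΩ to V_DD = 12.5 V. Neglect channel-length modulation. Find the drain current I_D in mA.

V_GS = V_G = 2.85 V, so V_ov = 2.85 − 0.42 = 2.43 V.
k_n = μ_nC_ox · (W/L) = 6.625 mA/V².
Assume saturation: I_D = ½ k_n V_ov² = 0.5 × 6.625 × 2.43² = 19.6 mA, giving V_DS = V_DD − I_D R_D = 12.5 − 19.6 × 1.89 = -24.5 V.
But -24.5 V < V_ov = 2.43 V, so the device is actually in triode.
In triode I_D = k_n[V_ov V_DS − ½ V_DS²] and I_D = (V_DD − V_DS)/R_D. Equating: 6.26 V_DS² − 31.43 V_DS + 12.5 = 0, giving V_DS = 0.436 V (the root below V_ov).
I_D = (12.5 − 0.436) / 1.89 = 6.38 mA.

I_D = 6.38 mA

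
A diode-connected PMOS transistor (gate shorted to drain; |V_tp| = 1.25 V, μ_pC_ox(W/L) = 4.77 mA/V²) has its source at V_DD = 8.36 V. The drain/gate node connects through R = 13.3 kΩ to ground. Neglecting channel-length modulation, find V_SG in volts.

With gate tied to drain, V_SG = V_SD ≥ V_SG − |V_tp|, so the device is in saturation.
KCL at the drain: ½ k_p (V_SG − |V_tp|)² = (V_DD − V_SG)/R.
Let x = V_SG − 1.25. Then 31.7 x² + x − 7.11 = 0, giving x = 0.458 V (positive root), so V_SG = 1.71 V.
I_D = (V_DD − V_SG)/R = (8.36 − 1.71) / 13.3 = 0.5 mA.

V_SG = 1.71 V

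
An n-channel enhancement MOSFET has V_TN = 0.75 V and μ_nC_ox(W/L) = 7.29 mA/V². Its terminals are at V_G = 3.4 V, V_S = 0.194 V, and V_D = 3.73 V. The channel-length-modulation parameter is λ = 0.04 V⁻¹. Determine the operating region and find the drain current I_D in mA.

V_GS = V_G − V_S = 3.4 − 0.194 = 3.21 V; V_DS = V_D − V_S = 3.73 − 0.194 = 3.54 V.
V_ov = V_GS − V_TN = 3.21 − 0.75 = 2.46 V.
Since V_DS = 3.54 V ≥ V_ov = 2.46 V, the device is in saturation.
I_D = ½ k_n V_ov² (1 + λ V_DS) = 0.5 × 7.29 × 2.46² × (1 + 0.04 × 3.54) = 25.1 mA.

Saturation; I_D = 25.1 mA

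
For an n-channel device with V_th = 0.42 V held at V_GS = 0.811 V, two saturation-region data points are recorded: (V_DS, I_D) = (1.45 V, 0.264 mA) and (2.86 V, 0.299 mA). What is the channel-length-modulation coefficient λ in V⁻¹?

With V_GS fixed, I_D ∝ (1 + λ V_DS) in saturation, so I_D2/I_D1 = (1 + λ V_DS2)/(1 + λ V_DS1).
0.299/0.264 = 1.133 = (1 + 2.86 λ)/(1 + 1.45 λ).
Solving: λ (I_D1 V_DS2 − I_D2 V_DS1) = I_D2 − I_D1, so λ = (0.299 − 0.264) / (0.264 × 2.86 − 0.299 × 1.45) = 0.035 / 0.321 = 0.109 V⁻¹.

λ = 0.109 V⁻¹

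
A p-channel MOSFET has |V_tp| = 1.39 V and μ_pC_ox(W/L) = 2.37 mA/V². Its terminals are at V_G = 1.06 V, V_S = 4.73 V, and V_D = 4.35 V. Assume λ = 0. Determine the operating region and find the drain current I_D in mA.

Triode; I_D = 1.88 mA

V_SG = V_S − V_G = 4.73 − 1.06 = 3.67 V; V_SD = V_S − V_D = 4.73 − 4.35 = 0.38 V.
V_ov = V_SG − |V_tp| = 3.67 − 1.39 = 2.28 V.
Since V_SD = 0.38 V < V_ov = 2.28 V, the device is in the triode region.
I_D = k_p [V_ov · V_SD − ½ V_SD²] = 2.37 × [2.28 × 0.38 − 0.5 × 0.38²] = 1.88 mA.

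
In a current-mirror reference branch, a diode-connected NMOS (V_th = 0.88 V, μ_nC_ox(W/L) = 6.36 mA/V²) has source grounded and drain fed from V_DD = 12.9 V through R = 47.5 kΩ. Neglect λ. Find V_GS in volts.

With gate tied to drain, V_GS = V_DS ≥ V_GS − V_th, so the device is in saturation.
KCL at the drain: ½ k_n (V_GS − V_th)² = (V_DD − V_GS)/R.
Let x = V_GS − 0.88. Then 151 x² + x − 12.02 = 0, giving x = 0.279 V (positive root), so V_GS = 1.16 V.
I_D = (V_DD − V_GS)/R = (12.9 − 1.16) / 47.5 = 0.247 mA.

V_GS = 1.16 V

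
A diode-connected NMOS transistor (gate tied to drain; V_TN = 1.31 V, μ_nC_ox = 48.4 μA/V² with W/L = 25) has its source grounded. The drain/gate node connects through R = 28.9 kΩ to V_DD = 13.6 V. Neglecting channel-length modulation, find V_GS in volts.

V_GS = 2.12 V

With gate tied to drain, V_GS = V_DS ≥ V_GS − V_TN, so the device is in saturation.
k_n = μ_nC_ox · (W/L) = 1.21 mA/V².
KCL at the drain: ½ k_n (V_GS − V_TN)² = (V_DD − V_GS)/R.
Let x = V_GS − 1.31. Then 17.5 x² + x − 12.29 = 0, giving x = 0.81 V (positive root), so V_GS = 2.12 V.
I_D = (V_DD − V_GS)/R = (13.6 − 2.12) / 28.9 = 0.397 mA.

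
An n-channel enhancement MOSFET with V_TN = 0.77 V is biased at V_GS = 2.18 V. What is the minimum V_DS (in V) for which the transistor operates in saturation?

The boundary between triode and saturation is V_DS = V_GS − V_TN = V_ov.
V_ov = 2.18 − 0.77 = 1.41 V.

V_DS,sat = 1.41 V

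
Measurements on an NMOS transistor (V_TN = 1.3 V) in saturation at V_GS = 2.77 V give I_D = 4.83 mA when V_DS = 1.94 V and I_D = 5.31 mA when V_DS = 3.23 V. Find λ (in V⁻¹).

λ = 0.0906 V⁻¹

With V_GS fixed, I_D ∝ (1 + λ V_DS) in saturation, so I_D2/I_D1 = (1 + λ V_DS2)/(1 + λ V_DS1).
5.31/4.83 = 1.099 = (1 + 3.23 λ)/(1 + 1.94 λ).
Solving: λ (I_D1 V_DS2 − I_D2 V_DS1) = I_D2 − I_D1, so λ = (5.31 − 4.83) / (4.83 × 3.23 − 5.31 × 1.94) = 0.48 / 5.3 = 0.0906 V⁻¹.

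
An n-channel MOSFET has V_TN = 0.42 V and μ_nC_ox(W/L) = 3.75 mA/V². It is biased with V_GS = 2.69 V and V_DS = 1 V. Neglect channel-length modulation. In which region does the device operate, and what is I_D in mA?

V_ov = V_GS − V_TN = 2.69 − 0.42 = 2.27 V.
Since V_DS = 1 V < V_ov = 2.27 V, the device is in the triode region.
I_D = k_n [V_ov · V_DS − ½ V_DS²] = 3.75 × [2.27 × 1 − 0.5 × 1²] = 6.64 mA.

Triode; I_D = 6.64 mA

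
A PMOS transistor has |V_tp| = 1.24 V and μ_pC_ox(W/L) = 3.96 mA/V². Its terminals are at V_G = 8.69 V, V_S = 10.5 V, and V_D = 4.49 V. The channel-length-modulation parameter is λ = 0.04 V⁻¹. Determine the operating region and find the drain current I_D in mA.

V_SG = V_S − V_G = 10.5 − 8.69 = 1.81 V; V_SD = V_S − V_D = 10.5 − 4.49 = 6.01 V.
V_ov = V_SG − |V_tp| = 1.81 − 1.24 = 0.57 V.
Since V_SD = 6.01 V ≥ V_ov = 0.57 V, the device is in saturation.
I_D = ½ k_p V_ov² (1 + λ V_SD) = 0.5 × 3.96 × 0.57² × (1 + 0.04 × 6.01) = 0.798 mA.

Saturation; I_D = 0.798 mA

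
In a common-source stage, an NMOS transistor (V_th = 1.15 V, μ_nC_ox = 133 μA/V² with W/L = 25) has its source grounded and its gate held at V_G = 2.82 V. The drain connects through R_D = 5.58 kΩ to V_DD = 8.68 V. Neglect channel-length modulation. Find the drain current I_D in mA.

I_D = 1.50 mA

V_GS = V_G = 2.82 V, so V_ov = 2.82 − 1.15 = 1.67 V.
k_n = μ_nC_ox · (W/L) = 3.325 mA/V².
Assume saturation: I_D = ½ k_n V_ov² = 0.5 × 3.325 × 1.67² = 4.64 mA, giving V_DS = V_DD − I_D R_D = 8.68 − 4.64 × 5.58 = -17.2 V.
But -17.2 V < V_ov = 1.67 V, so the device is actually in triode.
In triode I_D = k_n[V_ov V_DS − ½ V_DS²] and I_D = (V_DD − V_DS)/R_D. Equating: 9.28 V_DS² − 31.98 V_DS + 8.68 = 0, giving V_DS = 0.297 V (the root below V_ov).
I_D = (8.68 − 0.297) / 5.58 = 1.5 mA.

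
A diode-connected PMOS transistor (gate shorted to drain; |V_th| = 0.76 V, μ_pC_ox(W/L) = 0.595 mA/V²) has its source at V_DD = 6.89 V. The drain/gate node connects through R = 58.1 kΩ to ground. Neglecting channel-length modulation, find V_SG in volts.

With gate tied to drain, V_SG = V_SD ≥ V_SG − |V_th|, so the device is in saturation.
KCL at the drain: ½ k_p (V_SG − |V_th|)² = (V_DD − V_SG)/R.
Let x = V_SG − 0.76. Then 17.3 x² + x − 6.13 = 0, giving x = 0.567 V (positive root), so V_SG = 1.33 V.
I_D = (V_DD − V_SG)/R = (6.89 − 1.33) / 58.1 = 0.0957 mA.

V_SG = 1.33 V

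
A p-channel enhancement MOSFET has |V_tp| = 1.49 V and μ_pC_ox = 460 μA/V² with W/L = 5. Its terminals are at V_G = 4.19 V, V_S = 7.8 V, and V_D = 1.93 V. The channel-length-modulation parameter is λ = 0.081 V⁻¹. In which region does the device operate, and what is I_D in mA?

V_SG = V_S − V_G = 7.8 − 4.19 = 3.61 V; V_SD = V_S − V_D = 7.8 − 1.93 = 5.87 V.
k_p = μ_pC_ox · (W/L) = 2.3 mA/V².
V_ov = V_SG − |V_tp| = 3.61 − 1.49 = 2.12 V.
Since V_SD = 5.87 V ≥ V_ov = 2.12 V, the device is in saturation.
I_D = ½ k_p V_ov² (1 + λ V_SD) = 0.5 × 2.3 × 2.12² × (1 + 0.081 × 5.87) = 7.63 mA.

Saturation; I_D = 7.63 mA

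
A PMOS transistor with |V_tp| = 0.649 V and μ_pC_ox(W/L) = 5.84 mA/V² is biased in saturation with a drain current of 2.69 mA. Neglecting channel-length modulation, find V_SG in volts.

V_SG = 1.61 V

In saturation I_D = ½ k_p (V_SG − |V_tp|)², so V_SG − |V_tp| = √(2 I_D / k_p) = √(2 × 2.69 / 5.84) = 0.96 V.
V_SG = 0.649 + 0.96 = 1.61 V.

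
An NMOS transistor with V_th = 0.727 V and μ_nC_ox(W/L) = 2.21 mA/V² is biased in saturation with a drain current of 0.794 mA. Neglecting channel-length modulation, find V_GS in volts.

V_GS = 1.57 V

In saturation I_D = ½ k_n (V_GS − V_th)², so V_GS − V_th = √(2 I_D / k_n) = √(2 × 0.794 / 2.21) = 0.848 V.
V_GS = 0.727 + 0.848 = 1.57 V.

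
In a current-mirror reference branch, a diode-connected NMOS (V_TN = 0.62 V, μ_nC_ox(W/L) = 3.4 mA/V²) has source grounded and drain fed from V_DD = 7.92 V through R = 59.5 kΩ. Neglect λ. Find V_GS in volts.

V_GS = 0.884 V

With gate tied to drain, V_GS = V_DS ≥ V_GS − V_TN, so the device is in saturation.
KCL at the drain: ½ k_n (V_GS − V_TN)² = (V_DD − V_GS)/R.
Let x = V_GS − 0.62. Then 101 x² + x − 7.3 = 0, giving x = 0.264 V (positive root), so V_GS = 0.884 V.
I_D = (V_DD − V_GS)/R = (7.92 − 0.884) / 59.5 = 0.118 mA.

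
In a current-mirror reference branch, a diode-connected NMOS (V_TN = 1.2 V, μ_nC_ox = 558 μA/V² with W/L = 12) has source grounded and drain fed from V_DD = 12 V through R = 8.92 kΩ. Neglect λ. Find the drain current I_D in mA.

I_D = 1.15 mA

With gate tied to drain, V_GS = V_DS ≥ V_GS − V_TN, so the device is in saturation.
k_n = μ_nC_ox · (W/L) = 6.696 mA/V².
KCL at the drain: ½ k_n (V_GS − V_TN)² = (V_DD − V_GS)/R.
Let x = V_GS − 1.2. Then 29.9 x² + x − 10.8 = 0, giving x = 0.585 V (positive root), so V_GS = 1.78 V.
I_D = (V_DD − V_GS)/R = (12 − 1.78) / 8.92 = 1.15 mA.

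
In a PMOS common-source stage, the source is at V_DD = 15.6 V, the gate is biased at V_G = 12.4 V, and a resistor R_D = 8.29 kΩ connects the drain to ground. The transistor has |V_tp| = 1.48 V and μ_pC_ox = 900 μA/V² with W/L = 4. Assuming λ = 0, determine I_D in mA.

V_SG = V_DD − V_G = 15.6 − 12.4 = 3.2 V, so V_ov = 3.2 − 1.48 = 1.72 V.
k_p = μ_pC_ox · (W/L) = 3.6 mA/V².
Assume saturation: I_D = ½ k_p V_ov² = 0.5 × 3.6 × 1.72² = 5.33 mA, giving V_SD = V_DD − I_D R_D = 15.6 − 5.33 × 8.29 = -28.5 V.
But -28.5 V < V_ov = 1.72 V, so the device is actually in triode.
In triode I_D = k_p[V_ov V_SD − ½ V_SD²] and I_D = (V_DD − V_SD)/R_D. Equating: 14.9 V_SD² − 52.33 V_SD + 15.6 = 0, giving V_SD = 0.329 V (the root below V_ov).
I_D = (15.6 − 0.329) / 8.29 = 1.84 mA.

I_D = 1.84 mA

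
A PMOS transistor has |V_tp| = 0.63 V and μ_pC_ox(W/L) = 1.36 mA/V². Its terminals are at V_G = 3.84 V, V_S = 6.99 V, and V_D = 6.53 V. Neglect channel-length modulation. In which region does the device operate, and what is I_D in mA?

V_SG = V_S − V_G = 6.99 − 3.84 = 3.15 V; V_SD = V_S − V_D = 6.99 − 6.53 = 0.46 V.
V_ov = V_SG − |V_tp| = 3.15 − 0.63 = 2.52 V.
Since V_SD = 0.46 V < V_ov = 2.52 V, the device is in the triode region.
I_D = k_p [V_ov · V_SD − ½ V_SD²] = 1.36 × [2.52 × 0.46 − 0.5 × 0.46²] = 1.43 mA.

Triode; I_D = 1.43 mA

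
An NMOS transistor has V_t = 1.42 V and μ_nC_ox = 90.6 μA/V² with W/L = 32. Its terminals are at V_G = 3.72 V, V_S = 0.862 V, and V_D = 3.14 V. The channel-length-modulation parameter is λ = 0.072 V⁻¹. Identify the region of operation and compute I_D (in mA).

Saturation; I_D = 3.49 mA

V_GS = V_G − V_S = 3.72 − 0.862 = 2.86 V; V_DS = V_D − V_S = 3.14 − 0.862 = 2.28 V.
k_n = μ_nC_ox · (W/L) = 2.899 mA/V².
V_ov = V_GS − V_t = 2.86 − 1.42 = 1.44 V.
Since V_DS = 2.28 V ≥ V_ov = 1.44 V, the device is in saturation.
I_D = ½ k_n V_ov² (1 + λ V_DS) = 0.5 × 2.899 × 1.44² × (1 + 0.072 × 2.28) = 3.49 mA.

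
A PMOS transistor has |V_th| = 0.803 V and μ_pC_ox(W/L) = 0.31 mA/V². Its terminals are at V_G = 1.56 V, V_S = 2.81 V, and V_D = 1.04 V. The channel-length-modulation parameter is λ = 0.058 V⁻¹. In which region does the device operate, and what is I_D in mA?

V_SG = V_S − V_G = 2.81 − 1.56 = 1.25 V; V_SD = V_S − V_D = 2.81 − 1.04 = 1.77 V.
V_ov = V_SG − |V_th| = 1.25 − 0.803 = 0.447 V.
Since V_SD = 1.77 V ≥ V_ov = 0.447 V, the device is in saturation.
I_D = ½ k_p V_ov² (1 + λ V_SD) = 0.5 × 0.31 × 0.447² × (1 + 0.058 × 1.77) = 0.0341 mA.

Saturation; I_D = 0.0341 mA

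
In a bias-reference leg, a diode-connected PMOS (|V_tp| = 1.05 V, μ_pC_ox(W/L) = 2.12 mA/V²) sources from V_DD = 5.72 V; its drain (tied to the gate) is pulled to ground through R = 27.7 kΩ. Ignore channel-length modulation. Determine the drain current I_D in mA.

With gate tied to drain, V_SG = V_SD ≥ V_SG − |V_tp|, so the device is in saturation.
KCL at the drain: ½ k_p (V_SG − |V_tp|)² = (V_DD − V_SG)/R.
Let x = V_SG − 1.05. Then 29.4 x² + x − 4.67 = 0, giving x = 0.382 V (positive root), so V_SG = 1.43 V.
I_D = (V_DD − V_SG)/R = (5.72 − 1.43) / 27.7 = 0.155 mA.

I_D = 0.155 mA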